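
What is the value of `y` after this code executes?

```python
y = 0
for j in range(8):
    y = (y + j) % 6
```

Let's trace through this code step by step.

Initialize: y = 0
Entering loop: for j in range(8):

After execution: y = 4
4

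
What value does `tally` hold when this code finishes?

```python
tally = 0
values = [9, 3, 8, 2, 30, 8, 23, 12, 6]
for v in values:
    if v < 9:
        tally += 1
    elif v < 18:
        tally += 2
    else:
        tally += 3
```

Let's trace through this code step by step.

Initialize: tally = 0
Initialize: values = [9, 3, 8, 2, 30, 8, 23, 12, 6]
Entering loop: for v in values:

After execution: tally = 15
15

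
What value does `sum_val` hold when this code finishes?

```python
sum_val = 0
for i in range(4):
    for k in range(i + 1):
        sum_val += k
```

Let's trace through this code step by step.

Initialize: sum_val = 0
Entering loop: for i in range(4):

After execution: sum_val = 10
10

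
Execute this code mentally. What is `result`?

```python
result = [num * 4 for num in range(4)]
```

Let's trace through this code step by step.

Initialize: result = [num * 4 for num in range(4)]

After execution: result = [0, 4, 8, 12]
[0, 4, 8, 12]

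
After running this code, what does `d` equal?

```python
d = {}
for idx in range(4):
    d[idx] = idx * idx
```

Let's trace through this code step by step.

Initialize: d = {}
Entering loop: for idx in range(4):

After execution: d = {0: 0, 1: 1, 2: 4, 3: 9}
{0: 0, 1: 1, 2: 4, 3: 9}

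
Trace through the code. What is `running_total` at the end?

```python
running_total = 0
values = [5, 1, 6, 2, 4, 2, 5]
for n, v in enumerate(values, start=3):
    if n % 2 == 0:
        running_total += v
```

Let's trace through this code step by step.

Initialize: running_total = 0
Initialize: values = [5, 1, 6, 2, 4, 2, 5]
Entering loop: for n, v in enumerate(values, start=3):

After execution: running_total = 5
5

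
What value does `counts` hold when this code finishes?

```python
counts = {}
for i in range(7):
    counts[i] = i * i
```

Let's trace through this code step by step.

Initialize: counts = {}
Entering loop: for i in range(7):

After execution: counts = {0: 0, 1: 1, 2: 4, 3: 9, 4: 16, 5: 25, 6: 36}
{0: 0, 1: 1, 2: 4, 3: 9, 4: 16, 5: 25, 6: 36}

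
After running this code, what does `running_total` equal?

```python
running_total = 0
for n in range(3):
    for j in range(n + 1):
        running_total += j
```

Let's trace through this code step by step.

Initialize: running_total = 0
Entering loop: for n in range(3):

After execution: running_total = 4
4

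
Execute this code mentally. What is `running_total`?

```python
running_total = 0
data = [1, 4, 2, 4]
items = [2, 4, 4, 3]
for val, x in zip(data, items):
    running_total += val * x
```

Let's trace through this code step by step.

Initialize: running_total = 0
Initialize: data = [1, 4, 2, 4]
Initialize: items = [2, 4, 4, 3]
Entering loop: for val, x in zip(data, items):

After execution: running_total = 38
38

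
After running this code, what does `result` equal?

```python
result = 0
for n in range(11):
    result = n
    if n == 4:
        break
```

Let's trace through this code step by step.

Initialize: result = 0
Entering loop: for n in range(11):

After execution: result = 4
4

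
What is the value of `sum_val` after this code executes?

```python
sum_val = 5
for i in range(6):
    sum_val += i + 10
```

Let's trace through this code step by step.

Initialize: sum_val = 5
Entering loop: for i in range(6):

After execution: sum_val = 80
80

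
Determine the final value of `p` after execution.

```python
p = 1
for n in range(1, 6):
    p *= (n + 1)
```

Let's trace through this code step by step.

Initialize: p = 1
Entering loop: for n in range(1, 6):

After execution: p = 720
720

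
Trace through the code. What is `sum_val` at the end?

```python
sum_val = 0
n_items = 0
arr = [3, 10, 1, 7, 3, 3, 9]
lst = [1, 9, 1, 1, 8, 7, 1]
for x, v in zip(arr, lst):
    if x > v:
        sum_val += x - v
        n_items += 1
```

Let's trace through this code step by step.

Initialize: sum_val = 0
Initialize: n_items = 0
Initialize: arr = [3, 10, 1, 7, 3, 3, 9]
Initialize: lst = [1, 9, 1, 1, 8, 7, 1]
Entering loop: for x, v in zip(arr, lst):

After execution: sum_val = 17
17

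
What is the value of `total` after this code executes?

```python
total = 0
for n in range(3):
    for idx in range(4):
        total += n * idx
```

Let's trace through this code step by step.

Initialize: total = 0
Entering loop: for n in range(3):

After execution: total = 18
18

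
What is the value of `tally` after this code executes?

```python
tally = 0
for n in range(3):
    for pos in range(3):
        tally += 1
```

Let's trace through this code step by step.

Initialize: tally = 0
Entering loop: for n in range(3):

After execution: tally = 9
9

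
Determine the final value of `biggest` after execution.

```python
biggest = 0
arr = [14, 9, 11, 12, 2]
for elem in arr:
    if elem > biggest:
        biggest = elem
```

Let's trace through this code step by step.

Initialize: biggest = 0
Initialize: arr = [14, 9, 11, 12, 2]
Entering loop: for elem in arr:

After execution: biggest = 14
14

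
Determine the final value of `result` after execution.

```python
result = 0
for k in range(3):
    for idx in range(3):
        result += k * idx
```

Let's trace through this code step by step.

Initialize: result = 0
Entering loop: for k in range(3):

After execution: result = 9
9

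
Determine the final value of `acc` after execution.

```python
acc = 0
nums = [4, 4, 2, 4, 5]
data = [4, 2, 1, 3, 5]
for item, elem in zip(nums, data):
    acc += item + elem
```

Let's trace through this code step by step.

Initialize: acc = 0
Initialize: nums = [4, 4, 2, 4, 5]
Initialize: data = [4, 2, 1, 3, 5]
Entering loop: for item, elem in zip(nums, data):

After execution: acc = 34
34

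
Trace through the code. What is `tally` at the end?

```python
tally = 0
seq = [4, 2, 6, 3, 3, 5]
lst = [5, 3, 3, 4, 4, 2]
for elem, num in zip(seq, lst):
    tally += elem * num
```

Let's trace through this code step by step.

Initialize: tally = 0
Initialize: seq = [4, 2, 6, 3, 3, 5]
Initialize: lst = [5, 3, 3, 4, 4, 2]
Entering loop: for elem, num in zip(seq, lst):

After execution: tally = 78
78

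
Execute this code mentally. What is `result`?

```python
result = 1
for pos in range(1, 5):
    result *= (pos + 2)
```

Let's trace through this code step by step.

Initialize: result = 1
Entering loop: for pos in range(1, 5):

After execution: result = 360
360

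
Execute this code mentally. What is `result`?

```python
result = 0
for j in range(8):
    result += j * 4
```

Let's trace through this code step by step.

Initialize: result = 0
Entering loop: for j in range(8):

After execution: result = 112
112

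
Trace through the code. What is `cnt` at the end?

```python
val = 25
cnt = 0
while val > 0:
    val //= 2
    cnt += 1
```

Let's trace through this code step by step.

Initialize: val = 25
Initialize: cnt = 0
Entering loop: while val > 0:

After execution: cnt = 5
5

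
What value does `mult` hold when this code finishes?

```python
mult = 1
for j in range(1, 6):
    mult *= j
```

Let's trace through this code step by step.

Initialize: mult = 1
Entering loop: for j in range(1, 6):

After execution: mult = 120
120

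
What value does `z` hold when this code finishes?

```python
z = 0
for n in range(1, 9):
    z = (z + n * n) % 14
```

Let's trace through this code step by step.

Initialize: z = 0
Entering loop: for n in range(1, 9):

After execution: z = 8
8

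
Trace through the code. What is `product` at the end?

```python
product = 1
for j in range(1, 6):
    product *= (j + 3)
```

Let's trace through this code step by step.

Initialize: product = 1
Entering loop: for j in range(1, 6):

After execution: product = 6720
6720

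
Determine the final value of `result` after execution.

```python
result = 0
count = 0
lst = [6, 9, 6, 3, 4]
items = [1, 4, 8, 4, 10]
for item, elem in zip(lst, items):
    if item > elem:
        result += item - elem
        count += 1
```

Let's trace through this code step by step.

Initialize: result = 0
Initialize: count = 0
Initialize: lst = [6, 9, 6, 3, 4]
Initialize: items = [1, 4, 8, 4, 10]
Entering loop: for item, elem in zip(lst, items):

After execution: result = 10
10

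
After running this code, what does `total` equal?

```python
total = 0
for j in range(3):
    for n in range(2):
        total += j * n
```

Let's trace through this code step by step.

Initialize: total = 0
Entering loop: for j in range(3):

After execution: total = 3
3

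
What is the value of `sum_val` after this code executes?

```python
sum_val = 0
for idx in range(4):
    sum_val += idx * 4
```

Let's trace through this code step by step.

Initialize: sum_val = 0
Entering loop: for idx in range(4):

After execution: sum_val = 24
24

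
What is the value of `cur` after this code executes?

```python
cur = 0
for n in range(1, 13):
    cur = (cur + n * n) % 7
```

Let's trace through this code step by step.

Initialize: cur = 0
Entering loop: for n in range(1, 13):

After execution: cur = 6
6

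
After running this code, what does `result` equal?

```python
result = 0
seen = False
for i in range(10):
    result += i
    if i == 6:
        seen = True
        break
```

Let's trace through this code step by step.

Initialize: result = 0
Initialize: seen = False
Entering loop: for i in range(10):

After execution: result = 21
21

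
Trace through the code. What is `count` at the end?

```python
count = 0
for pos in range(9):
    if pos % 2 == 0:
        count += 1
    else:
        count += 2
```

Let's trace through this code step by step.

Initialize: count = 0
Entering loop: for pos in range(9):

After execution: count = 13
13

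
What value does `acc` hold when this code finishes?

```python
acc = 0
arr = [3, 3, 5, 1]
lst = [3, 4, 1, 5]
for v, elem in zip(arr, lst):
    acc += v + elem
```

Let's trace through this code step by step.

Initialize: acc = 0
Initialize: arr = [3, 3, 5, 1]
Initialize: lst = [3, 4, 1, 5]
Entering loop: for v, elem in zip(arr, lst):

After execution: acc = 25
25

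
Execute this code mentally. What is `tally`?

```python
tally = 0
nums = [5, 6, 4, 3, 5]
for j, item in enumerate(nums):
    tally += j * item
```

Let's trace through this code step by step.

Initialize: tally = 0
Initialize: nums = [5, 6, 4, 3, 5]
Entering loop: for j, item in enumerate(nums):

After execution: tally = 43
43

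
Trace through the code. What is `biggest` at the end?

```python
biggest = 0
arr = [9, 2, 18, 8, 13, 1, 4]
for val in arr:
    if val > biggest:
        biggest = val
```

Let's trace through this code step by step.

Initialize: biggest = 0
Initialize: arr = [9, 2, 18, 8, 13, 1, 4]
Entering loop: for val in arr:

After execution: biggest = 18
18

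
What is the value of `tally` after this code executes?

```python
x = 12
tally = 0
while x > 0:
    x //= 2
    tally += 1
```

Let's trace through this code step by step.

Initialize: x = 12
Initialize: tally = 0
Entering loop: while x > 0:

After execution: tally = 4
4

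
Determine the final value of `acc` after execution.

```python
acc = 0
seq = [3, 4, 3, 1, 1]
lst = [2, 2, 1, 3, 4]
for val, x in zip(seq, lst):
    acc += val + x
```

Let's trace through this code step by step.

Initialize: acc = 0
Initialize: seq = [3, 4, 3, 1, 1]
Initialize: lst = [2, 2, 1, 3, 4]
Entering loop: for val, x in zip(seq, lst):

After execution: acc = 24
24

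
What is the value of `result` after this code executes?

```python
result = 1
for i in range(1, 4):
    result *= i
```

Let's trace through this code step by step.

Initialize: result = 1
Entering loop: for i in range(1, 4):

After execution: result = 6
6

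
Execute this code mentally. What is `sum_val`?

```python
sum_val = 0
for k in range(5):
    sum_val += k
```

Let's trace through this code step by step.

Initialize: sum_val = 0
Entering loop: for k in range(5):

After execution: sum_val = 10
10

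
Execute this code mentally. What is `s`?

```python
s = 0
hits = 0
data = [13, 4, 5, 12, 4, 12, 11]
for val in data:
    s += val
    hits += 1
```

Let's trace through this code step by step.

Initialize: s = 0
Initialize: hits = 0
Initialize: data = [13, 4, 5, 12, 4, 12, 11]
Entering loop: for val in data:

After execution: s = 61
61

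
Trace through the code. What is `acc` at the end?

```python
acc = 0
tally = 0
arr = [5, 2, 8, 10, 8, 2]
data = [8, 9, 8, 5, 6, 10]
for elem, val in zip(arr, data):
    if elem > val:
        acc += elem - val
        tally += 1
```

Let's trace through this code step by step.

Initialize: acc = 0
Initialize: tally = 0
Initialize: arr = [5, 2, 8, 10, 8, 2]
Initialize: data = [8, 9, 8, 5, 6, 10]
Entering loop: for elem, val in zip(arr, data):

After execution: acc = 7
7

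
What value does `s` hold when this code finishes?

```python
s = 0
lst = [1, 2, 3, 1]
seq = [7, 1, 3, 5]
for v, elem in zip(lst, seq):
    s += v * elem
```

Let's trace through this code step by step.

Initialize: s = 0
Initialize: lst = [1, 2, 3, 1]
Initialize: seq = [7, 1, 3, 5]
Entering loop: for v, elem in zip(lst, seq):

After execution: s = 23
23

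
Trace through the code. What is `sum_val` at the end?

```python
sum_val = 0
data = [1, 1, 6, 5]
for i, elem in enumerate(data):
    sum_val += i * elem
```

Let's trace through this code step by step.

Initialize: sum_val = 0
Initialize: data = [1, 1, 6, 5]
Entering loop: for i, elem in enumerate(data):

After execution: sum_val = 28
28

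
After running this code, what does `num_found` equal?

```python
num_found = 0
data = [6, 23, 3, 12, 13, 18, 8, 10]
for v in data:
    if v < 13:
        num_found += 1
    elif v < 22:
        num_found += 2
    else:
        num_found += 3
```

Let's trace through this code step by step.

Initialize: num_found = 0
Initialize: data = [6, 23, 3, 12, 13, 18, 8, 10]
Entering loop: for v in data:

After execution: num_found = 12
12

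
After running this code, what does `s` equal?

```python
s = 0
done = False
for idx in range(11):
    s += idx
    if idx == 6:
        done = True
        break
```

Let's trace through this code step by step.

Initialize: s = 0
Initialize: done = False
Entering loop: for idx in range(11):

After execution: s = 21
21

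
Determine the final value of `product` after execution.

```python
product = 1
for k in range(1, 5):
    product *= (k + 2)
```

Let's trace through this code step by step.

Initialize: product = 1
Entering loop: for k in range(1, 5):

After execution: product = 360
360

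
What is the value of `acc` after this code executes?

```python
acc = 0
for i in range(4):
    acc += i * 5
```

Let's trace through this code step by step.

Initialize: acc = 0
Entering loop: for i in range(4):

After execution: acc = 30
30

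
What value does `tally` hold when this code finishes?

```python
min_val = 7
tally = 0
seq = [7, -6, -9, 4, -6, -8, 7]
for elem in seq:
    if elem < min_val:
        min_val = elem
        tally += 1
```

Let's trace through this code step by step.

Initialize: min_val = 7
Initialize: tally = 0
Initialize: seq = [7, -6, -9, 4, -6, -8, 7]
Entering loop: for elem in seq:

After execution: tally = 2
2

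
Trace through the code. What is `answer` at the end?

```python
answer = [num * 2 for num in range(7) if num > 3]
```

Let's trace through this code step by step.

Initialize: answer = [num * 2 for num in range(7) if num > 3]

After execution: answer = [8, 10, 12]
[8, 10, 12]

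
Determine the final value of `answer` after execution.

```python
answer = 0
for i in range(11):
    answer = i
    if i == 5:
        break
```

Let's trace through this code step by step.

Initialize: answer = 0
Entering loop: for i in range(11):

After execution: answer = 5
5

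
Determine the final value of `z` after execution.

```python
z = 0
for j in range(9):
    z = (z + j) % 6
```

Let's trace through this code step by step.

Initialize: z = 0
Entering loop: for j in range(9):

After execution: z = 0
0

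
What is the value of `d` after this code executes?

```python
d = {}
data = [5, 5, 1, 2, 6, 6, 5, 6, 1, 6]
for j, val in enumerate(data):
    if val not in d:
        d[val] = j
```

Let's trace through this code step by step.

Initialize: d = {}
Initialize: data = [5, 5, 1, 2, 6, 6, 5, 6, 1, 6]
Entering loop: for j, val in enumerate(data):

After execution: d = {5: 0, 1: 2, 2: 3, 6: 4}
{5: 0, 1: 2, 2: 3, 6: 4}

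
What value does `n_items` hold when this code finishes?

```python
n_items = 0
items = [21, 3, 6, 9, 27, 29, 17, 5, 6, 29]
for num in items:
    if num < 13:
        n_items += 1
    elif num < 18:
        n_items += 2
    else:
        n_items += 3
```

Let's trace through this code step by step.

Initialize: n_items = 0
Initialize: items = [21, 3, 6, 9, 27, 29, 17, 5, 6, 29]
Entering loop: for num in items:

After execution: n_items = 19
19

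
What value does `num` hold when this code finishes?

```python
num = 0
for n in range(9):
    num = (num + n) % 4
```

Let's trace through this code step by step.

Initialize: num = 0
Entering loop: for n in range(9):

After execution: num = 0
0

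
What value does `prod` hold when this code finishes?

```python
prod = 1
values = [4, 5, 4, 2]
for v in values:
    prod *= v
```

Let's trace through this code step by step.

Initialize: prod = 1
Initialize: values = [4, 5, 4, 2]
Entering loop: for v in values:

After execution: prod = 160
160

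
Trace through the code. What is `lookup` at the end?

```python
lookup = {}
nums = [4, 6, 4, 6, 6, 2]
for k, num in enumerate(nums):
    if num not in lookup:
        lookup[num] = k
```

Let's trace through this code step by step.

Initialize: lookup = {}
Initialize: nums = [4, 6, 4, 6, 6, 2]
Entering loop: for k, num in enumerate(nums):

After execution: lookup = {4: 0, 6: 1, 2: 5}
{4: 0, 6: 1, 2: 5}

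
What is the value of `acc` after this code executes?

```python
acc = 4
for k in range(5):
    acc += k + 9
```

Let's trace through this code step by step.

Initialize: acc = 4
Entering loop: for k in range(5):

After execution: acc = 59
59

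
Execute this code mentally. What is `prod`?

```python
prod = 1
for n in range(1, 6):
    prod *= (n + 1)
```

Let's trace through this code step by step.

Initialize: prod = 1
Entering loop: for n in range(1, 6):

After execution: prod = 720
720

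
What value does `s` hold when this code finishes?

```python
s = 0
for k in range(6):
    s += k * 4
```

Let's trace through this code step by step.

Initialize: s = 0
Entering loop: for k in range(6):

After execution: s = 60
60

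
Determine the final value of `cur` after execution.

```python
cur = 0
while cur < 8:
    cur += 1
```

Let's trace through this code step by step.

Initialize: cur = 0
Entering loop: while cur < 8:

After execution: cur = 8
8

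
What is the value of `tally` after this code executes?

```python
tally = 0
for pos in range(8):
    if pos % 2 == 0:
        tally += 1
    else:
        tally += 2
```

Let's trace through this code step by step.

Initialize: tally = 0
Entering loop: for pos in range(8):

After execution: tally = 12
12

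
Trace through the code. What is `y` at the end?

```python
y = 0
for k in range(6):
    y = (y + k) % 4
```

Let's trace through this code step by step.

Initialize: y = 0
Entering loop: for k in range(6):

After execution: y = 3
3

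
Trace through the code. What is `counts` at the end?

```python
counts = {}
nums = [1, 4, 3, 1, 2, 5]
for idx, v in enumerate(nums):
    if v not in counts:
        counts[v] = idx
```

Let's trace through this code step by step.

Initialize: counts = {}
Initialize: nums = [1, 4, 3, 1, 2, 5]
Entering loop: for idx, v in enumerate(nums):

After execution: counts = {1: 0, 4: 1, 3: 2, 2: 4, 5: 5}
{1: 0, 4: 1, 3: 2, 2: 4, 5: 5}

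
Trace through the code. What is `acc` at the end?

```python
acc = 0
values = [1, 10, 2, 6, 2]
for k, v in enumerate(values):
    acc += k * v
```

Let's trace through this code step by step.

Initialize: acc = 0
Initialize: values = [1, 10, 2, 6, 2]
Entering loop: for k, v in enumerate(values):

After execution: acc = 40
40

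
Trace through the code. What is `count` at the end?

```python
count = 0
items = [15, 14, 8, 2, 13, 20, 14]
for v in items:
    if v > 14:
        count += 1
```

Let's trace through this code step by step.

Initialize: count = 0
Initialize: items = [15, 14, 8, 2, 13, 20, 14]
Entering loop: for v in items:

After execution: count = 2
2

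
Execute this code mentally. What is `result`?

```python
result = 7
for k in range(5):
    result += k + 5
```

Let's trace through this code step by step.

Initialize: result = 7
Entering loop: for k in range(5):

After execution: result = 42
42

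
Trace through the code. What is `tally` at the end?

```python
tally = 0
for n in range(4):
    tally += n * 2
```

Let's trace through this code step by step.

Initialize: tally = 0
Entering loop: for n in range(4):

After execution: tally = 12
12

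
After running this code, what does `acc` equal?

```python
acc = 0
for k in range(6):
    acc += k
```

Let's trace through this code step by step.

Initialize: acc = 0
Entering loop: for k in range(6):

After execution: acc = 15
15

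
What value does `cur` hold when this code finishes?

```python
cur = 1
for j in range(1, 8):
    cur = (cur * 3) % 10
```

Let's trace through this code step by step.

Initialize: cur = 1
Entering loop: for j in range(1, 8):

After execution: cur = 7
7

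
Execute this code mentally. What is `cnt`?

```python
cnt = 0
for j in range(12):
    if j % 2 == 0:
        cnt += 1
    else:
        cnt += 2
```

Let's trace through this code step by step.

Initialize: cnt = 0
Entering loop: for j in range(12):

After execution: cnt = 18
18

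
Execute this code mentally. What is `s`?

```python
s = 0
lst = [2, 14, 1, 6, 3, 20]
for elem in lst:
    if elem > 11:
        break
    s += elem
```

Let's trace through this code step by step.

Initialize: s = 0
Initialize: lst = [2, 14, 1, 6, 3, 20]
Entering loop: for elem in lst:

After execution: s = 2
2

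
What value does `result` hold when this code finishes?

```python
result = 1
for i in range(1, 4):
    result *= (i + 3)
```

Let's trace through this code step by step.

Initialize: result = 1
Entering loop: for i in range(1, 4):

After execution: result = 120
120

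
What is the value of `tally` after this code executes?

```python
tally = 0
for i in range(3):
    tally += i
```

Let's trace through this code step by step.

Initialize: tally = 0
Entering loop: for i in range(3):

After execution: tally = 3
3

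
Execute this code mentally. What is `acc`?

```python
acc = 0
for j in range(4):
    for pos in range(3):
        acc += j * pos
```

Let's trace through this code step by step.

Initialize: acc = 0
Entering loop: for j in range(4):

After execution: acc = 18
18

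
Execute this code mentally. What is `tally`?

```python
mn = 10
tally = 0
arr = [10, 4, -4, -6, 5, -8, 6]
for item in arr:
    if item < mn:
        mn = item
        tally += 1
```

Let's trace through this code step by step.

Initialize: mn = 10
Initialize: tally = 0
Initialize: arr = [10, 4, -4, -6, 5, -8, 6]
Entering loop: for item in arr:

After execution: tally = 4
4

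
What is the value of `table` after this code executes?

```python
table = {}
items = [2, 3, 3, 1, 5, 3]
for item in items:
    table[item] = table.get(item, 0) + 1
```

Let's trace through this code step by step.

Initialize: table = {}
Initialize: items = [2, 3, 3, 1, 5, 3]
Entering loop: for item in items:

After execution: table = {2: 1, 3: 3, 1: 1, 5: 1}
{2: 1, 3: 3, 1: 1, 5: 1}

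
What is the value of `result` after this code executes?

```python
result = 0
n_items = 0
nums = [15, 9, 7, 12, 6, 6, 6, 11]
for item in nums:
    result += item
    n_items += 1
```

Let's trace through this code step by step.

Initialize: result = 0
Initialize: n_items = 0
Initialize: nums = [15, 9, 7, 12, 6, 6, 6, 11]
Entering loop: for item in nums:

After execution: result = 72
72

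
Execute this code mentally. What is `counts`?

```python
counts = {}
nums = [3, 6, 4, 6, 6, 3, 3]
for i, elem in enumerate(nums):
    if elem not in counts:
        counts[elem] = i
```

Let's trace through this code step by step.

Initialize: counts = {}
Initialize: nums = [3, 6, 4, 6, 6, 3, 3]
Entering loop: for i, elem in enumerate(nums):

After execution: counts = {3: 0, 6: 1, 4: 2}
{3: 0, 6: 1, 4: 2}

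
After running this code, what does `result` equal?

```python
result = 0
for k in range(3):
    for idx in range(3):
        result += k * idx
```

Let's trace through this code step by step.

Initialize: result = 0
Entering loop: for k in range(3):

After execution: result = 9
9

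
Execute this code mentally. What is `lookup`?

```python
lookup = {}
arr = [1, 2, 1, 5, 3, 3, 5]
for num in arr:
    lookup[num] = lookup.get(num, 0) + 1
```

Let's trace through this code step by step.

Initialize: lookup = {}
Initialize: arr = [1, 2, 1, 5, 3, 3, 5]
Entering loop: for num in arr:

After execution: lookup = {1: 2, 2: 1, 5: 2, 3: 2}
{1: 2, 2: 1, 5: 2, 3: 2}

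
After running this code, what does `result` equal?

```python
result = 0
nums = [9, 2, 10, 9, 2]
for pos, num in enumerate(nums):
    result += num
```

Let's trace through this code step by step.

Initialize: result = 0
Initialize: nums = [9, 2, 10, 9, 2]
Entering loop: for pos, num in enumerate(nums):

After execution: result = 32
32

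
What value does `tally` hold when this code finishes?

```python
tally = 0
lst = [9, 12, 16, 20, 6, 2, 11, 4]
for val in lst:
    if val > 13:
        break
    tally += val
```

Let's trace through this code step by step.

Initialize: tally = 0
Initialize: lst = [9, 12, 16, 20, 6, 2, 11, 4]
Entering loop: for val in lst:

After execution: tally = 21
21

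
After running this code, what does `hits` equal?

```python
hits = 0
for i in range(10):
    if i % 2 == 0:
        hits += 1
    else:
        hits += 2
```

Let's trace through this code step by step.

Initialize: hits = 0
Entering loop: for i in range(10):

After execution: hits = 15
15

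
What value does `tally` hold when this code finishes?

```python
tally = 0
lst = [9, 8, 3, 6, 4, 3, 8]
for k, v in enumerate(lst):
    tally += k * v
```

Let's trace through this code step by step.

Initialize: tally = 0
Initialize: lst = [9, 8, 3, 6, 4, 3, 8]
Entering loop: for k, v in enumerate(lst):

After execution: tally = 111
111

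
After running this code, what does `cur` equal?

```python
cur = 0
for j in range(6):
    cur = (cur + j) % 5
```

Let's trace through this code step by step.

Initialize: cur = 0
Entering loop: for j in range(6):

After execution: cur = 0
0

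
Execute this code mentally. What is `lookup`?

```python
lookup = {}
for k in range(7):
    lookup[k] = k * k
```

Let's trace through this code step by step.

Initialize: lookup = {}
Entering loop: for k in range(7):

After execution: lookup = {0: 0, 1: 1, 2: 4, 3: 9, 4: 16, 5: 25, 6: 36}
{0: 0, 1: 1, 2: 4, 3: 9, 4: 16, 5: 25, 6: 36}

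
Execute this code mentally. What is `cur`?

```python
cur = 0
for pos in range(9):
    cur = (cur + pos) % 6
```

Let's trace through this code step by step.

Initialize: cur = 0
Entering loop: for pos in range(9):

After execution: cur = 0
0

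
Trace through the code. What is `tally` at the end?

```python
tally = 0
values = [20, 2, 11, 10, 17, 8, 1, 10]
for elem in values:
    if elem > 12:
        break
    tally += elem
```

Let's trace through this code step by step.

Initialize: tally = 0
Initialize: values = [20, 2, 11, 10, 17, 8, 1, 10]
Entering loop: for elem in values:

After execution: tally = 0
0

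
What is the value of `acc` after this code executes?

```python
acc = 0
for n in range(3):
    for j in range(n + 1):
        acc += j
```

Let's trace through this code step by step.

Initialize: acc = 0
Entering loop: for n in range(3):

After execution: acc = 4
4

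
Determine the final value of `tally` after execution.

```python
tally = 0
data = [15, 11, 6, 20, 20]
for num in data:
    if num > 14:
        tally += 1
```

Let's trace through this code step by step.

Initialize: tally = 0
Initialize: data = [15, 11, 6, 20, 20]
Entering loop: for num in data:

After execution: tally = 3
3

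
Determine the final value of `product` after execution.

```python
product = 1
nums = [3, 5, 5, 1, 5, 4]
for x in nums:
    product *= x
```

Let's trace through this code step by step.

Initialize: product = 1
Initialize: nums = [3, 5, 5, 1, 5, 4]
Entering loop: for x in nums:

After execution: product = 1500
1500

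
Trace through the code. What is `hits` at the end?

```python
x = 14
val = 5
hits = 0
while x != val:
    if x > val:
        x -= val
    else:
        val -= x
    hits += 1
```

Let's trace through this code step by step.

Initialize: x = 14
Initialize: val = 5
Initialize: hits = 0
Entering loop: while x != val:

After execution: hits = 6
6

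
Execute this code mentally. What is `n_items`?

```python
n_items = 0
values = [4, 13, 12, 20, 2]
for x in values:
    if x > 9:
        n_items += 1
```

Let's trace through this code step by step.

Initialize: n_items = 0
Initialize: values = [4, 13, 12, 20, 2]
Entering loop: for x in values:

After execution: n_items = 3
3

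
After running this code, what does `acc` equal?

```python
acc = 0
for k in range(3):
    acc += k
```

Let's trace through this code step by step.

Initialize: acc = 0
Entering loop: for k in range(3):

After execution: acc = 3
3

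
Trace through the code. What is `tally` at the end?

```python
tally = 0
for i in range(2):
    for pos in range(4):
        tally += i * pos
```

Let's trace through this code step by step.

Initialize: tally = 0
Entering loop: for i in range(2):

After execution: tally = 6
6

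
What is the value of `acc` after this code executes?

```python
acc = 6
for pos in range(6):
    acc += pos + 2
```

Let's trace through this code step by step.

Initialize: acc = 6
Entering loop: for pos in range(6):

After execution: acc = 33
33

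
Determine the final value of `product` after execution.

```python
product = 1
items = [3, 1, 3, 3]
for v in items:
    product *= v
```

Let's trace through this code step by step.

Initialize: product = 1
Initialize: items = [3, 1, 3, 3]
Entering loop: for v in items:

After execution: product = 27
27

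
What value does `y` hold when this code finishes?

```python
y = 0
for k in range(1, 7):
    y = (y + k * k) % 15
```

Let's trace through this code step by step.

Initialize: y = 0
Entering loop: for k in range(1, 7):

After execution: y = 1
1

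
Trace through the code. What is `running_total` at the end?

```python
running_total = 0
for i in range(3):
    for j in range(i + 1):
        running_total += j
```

Let's trace through this code step by step.

Initialize: running_total = 0
Entering loop: for i in range(3):

After execution: running_total = 4
4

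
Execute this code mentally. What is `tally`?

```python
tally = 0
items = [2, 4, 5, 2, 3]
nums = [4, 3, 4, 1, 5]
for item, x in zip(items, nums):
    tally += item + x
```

Let's trace through this code step by step.

Initialize: tally = 0
Initialize: items = [2, 4, 5, 2, 3]
Initialize: nums = [4, 3, 4, 1, 5]
Entering loop: for item, x in zip(items, nums):

After execution: tally = 33
33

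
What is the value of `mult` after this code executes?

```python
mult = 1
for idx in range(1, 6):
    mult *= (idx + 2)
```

Let's trace through this code step by step.

Initialize: mult = 1
Entering loop: for idx in range(1, 6):

After execution: mult = 2520
2520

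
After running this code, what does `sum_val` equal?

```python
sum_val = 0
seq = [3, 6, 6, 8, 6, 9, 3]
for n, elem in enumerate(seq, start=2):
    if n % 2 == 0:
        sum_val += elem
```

Let's trace through this code step by step.

Initialize: sum_val = 0
Initialize: seq = [3, 6, 6, 8, 6, 9, 3]
Entering loop: for n, elem in enumerate(seq, start=2):

After execution: sum_val = 18
18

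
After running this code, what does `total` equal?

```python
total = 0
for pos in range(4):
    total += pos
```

Let's trace through this code step by step.

Initialize: total = 0
Entering loop: for pos in range(4):

After execution: total = 6
6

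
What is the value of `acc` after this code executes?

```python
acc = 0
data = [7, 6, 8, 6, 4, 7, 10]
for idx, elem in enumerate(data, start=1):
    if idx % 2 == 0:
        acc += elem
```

Let's trace through this code step by step.

Initialize: acc = 0
Initialize: data = [7, 6, 8, 6, 4, 7, 10]
Entering loop: for idx, elem in enumerate(data, start=1):

After execution: acc = 19
19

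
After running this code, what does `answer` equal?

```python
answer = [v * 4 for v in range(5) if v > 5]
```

Let's trace through this code step by step.

Initialize: answer = [v * 4 for v in range(5) if v > 5]

After execution: answer = []
[]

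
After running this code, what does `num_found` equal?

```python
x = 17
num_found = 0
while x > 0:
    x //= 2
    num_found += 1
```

Let's trace through this code step by step.

Initialize: x = 17
Initialize: num_found = 0
Entering loop: while x > 0:

After execution: num_found = 5
5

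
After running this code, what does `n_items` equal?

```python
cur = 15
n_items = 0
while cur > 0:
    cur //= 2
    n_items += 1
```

Let's trace through this code step by step.

Initialize: cur = 15
Initialize: n_items = 0
Entering loop: while cur > 0:

After execution: n_items = 4
4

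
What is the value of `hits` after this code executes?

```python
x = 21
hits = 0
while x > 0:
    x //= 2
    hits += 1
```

Let's trace through this code step by step.

Initialize: x = 21
Initialize: hits = 0
Entering loop: while x > 0:

After execution: hits = 5
5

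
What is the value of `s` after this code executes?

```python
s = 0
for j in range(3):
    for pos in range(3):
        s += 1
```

Let's trace through this code step by step.

Initialize: s = 0
Entering loop: for j in range(3):

After execution: s = 9
9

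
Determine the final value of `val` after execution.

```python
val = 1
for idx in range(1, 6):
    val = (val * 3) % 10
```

Let's trace through this code step by step.

Initialize: val = 1
Entering loop: for idx in range(1, 6):

After execution: val = 3
3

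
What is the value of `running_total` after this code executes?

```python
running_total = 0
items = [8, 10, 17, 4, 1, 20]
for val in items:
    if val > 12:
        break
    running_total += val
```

Let's trace through this code step by step.

Initialize: running_total = 0
Initialize: items = [8, 10, 17, 4, 1, 20]
Entering loop: for val in items:

After execution: running_total = 18
18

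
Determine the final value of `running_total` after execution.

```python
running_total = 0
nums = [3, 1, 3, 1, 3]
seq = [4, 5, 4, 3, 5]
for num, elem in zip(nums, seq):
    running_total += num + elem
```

Let's trace through this code step by step.

Initialize: running_total = 0
Initialize: nums = [3, 1, 3, 1, 3]
Initialize: seq = [4, 5, 4, 3, 5]
Entering loop: for num, elem in zip(nums, seq):

After execution: running_total = 32
32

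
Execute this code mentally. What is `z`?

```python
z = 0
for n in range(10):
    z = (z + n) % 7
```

Let's trace through this code step by step.

Initialize: z = 0
Entering loop: for n in range(10):

After execution: z = 3
3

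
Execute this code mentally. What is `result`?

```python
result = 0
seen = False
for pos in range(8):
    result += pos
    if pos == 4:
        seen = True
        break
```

Let's trace through this code step by step.

Initialize: result = 0
Initialize: seen = False
Entering loop: for pos in range(8):

After execution: result = 10
10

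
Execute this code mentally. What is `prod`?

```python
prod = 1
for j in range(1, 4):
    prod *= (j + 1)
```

Let's trace through this code step by step.

Initialize: prod = 1
Entering loop: for j in range(1, 4):

After execution: prod = 24
24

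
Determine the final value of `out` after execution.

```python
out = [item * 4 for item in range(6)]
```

Let's trace through this code step by step.

Initialize: out = [item * 4 for item in range(6)]

After execution: out = [0, 4, 8, 12, 16, 20]
[0, 4, 8, 12, 16, 20]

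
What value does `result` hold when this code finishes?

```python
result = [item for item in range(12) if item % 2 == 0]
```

Let's trace through this code step by step.

Initialize: result = [item for item in range(12) if item % 2 == 0]

After execution: result = [0, 2, 4, 6, 8, 10]
[0, 2, 4, 6, 8, 10]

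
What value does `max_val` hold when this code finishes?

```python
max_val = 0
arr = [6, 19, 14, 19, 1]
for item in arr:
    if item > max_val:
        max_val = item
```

Let's trace through this code step by step.

Initialize: max_val = 0
Initialize: arr = [6, 19, 14, 19, 1]
Entering loop: for item in arr:

After execution: max_val = 19
19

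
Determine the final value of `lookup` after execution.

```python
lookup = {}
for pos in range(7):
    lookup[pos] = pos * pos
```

Let's trace through this code step by step.

Initialize: lookup = {}
Entering loop: for pos in range(7):

After execution: lookup = {0: 0, 1: 1, 2: 4, 3: 9, 4: 16, 5: 25, 6: 36}
{0: 0, 1: 1, 2: 4, 3: 9, 4: 16, 5: 25, 6: 36}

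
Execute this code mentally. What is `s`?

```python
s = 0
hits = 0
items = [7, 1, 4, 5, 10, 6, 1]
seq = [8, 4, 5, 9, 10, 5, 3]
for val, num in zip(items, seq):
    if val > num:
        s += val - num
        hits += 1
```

Let's trace through this code step by step.

Initialize: s = 0
Initialize: hits = 0
Initialize: items = [7, 1, 4, 5, 10, 6, 1]
Initialize: seq = [8, 4, 5, 9, 10, 5, 3]
Entering loop: for val, num in zip(items, seq):

After execution: s = 1
1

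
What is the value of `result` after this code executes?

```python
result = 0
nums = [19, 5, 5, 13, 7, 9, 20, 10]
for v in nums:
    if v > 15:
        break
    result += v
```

Let's trace through this code step by step.

Initialize: result = 0
Initialize: nums = [19, 5, 5, 13, 7, 9, 20, 10]
Entering loop: for v in nums:

After execution: result = 0
0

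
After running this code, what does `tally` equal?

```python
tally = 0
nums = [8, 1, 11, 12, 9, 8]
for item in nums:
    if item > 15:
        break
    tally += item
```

Let's trace through this code step by step.

Initialize: tally = 0
Initialize: nums = [8, 1, 11, 12, 9, 8]
Entering loop: for item in nums:

After execution: tally = 49
49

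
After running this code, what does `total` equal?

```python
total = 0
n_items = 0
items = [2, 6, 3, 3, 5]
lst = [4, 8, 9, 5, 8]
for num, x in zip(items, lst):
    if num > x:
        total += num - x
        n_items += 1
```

Let's trace through this code step by step.

Initialize: total = 0
Initialize: n_items = 0
Initialize: items = [2, 6, 3, 3, 5]
Initialize: lst = [4, 8, 9, 5, 8]
Entering loop: for num, x in zip(items, lst):

After execution: total = 0
0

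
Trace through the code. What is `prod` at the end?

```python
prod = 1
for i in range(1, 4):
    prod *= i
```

Let's trace through this code step by step.

Initialize: prod = 1
Entering loop: for i in range(1, 4):

After execution: prod = 6
6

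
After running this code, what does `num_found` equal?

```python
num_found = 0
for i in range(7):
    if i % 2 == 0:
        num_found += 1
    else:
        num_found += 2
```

Let's trace through this code step by step.

Initialize: num_found = 0
Entering loop: for i in range(7):

After execution: num_found = 10
10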